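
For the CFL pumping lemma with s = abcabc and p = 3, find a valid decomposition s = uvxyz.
u='ab', v='c', x='a', y='b', z='c'

For s = abcabc with pumping length p = 3:

One valid decomposition:
- u = 'ab'
- v = 'c'
- x = 'a'
- y = 'b'
- z = 'c'

Verification:
- uvxyz = 'ab' + 'c' + 'a' + 'b' + 'c' = abcabc ✓
- |vxy| = |'cab'| = 3 ≤ 3 ✓
- |vy| = |'cb'| = 2 > 0 ✓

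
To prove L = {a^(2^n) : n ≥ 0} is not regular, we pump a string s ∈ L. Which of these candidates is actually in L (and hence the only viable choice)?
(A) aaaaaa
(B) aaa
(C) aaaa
(C) aaaa

The pumping lemma is applied to a string s that lies in L, so first check membership of each option:
- (A) aaaaaa has length 6, strictly between 2^2 = 4 and 2^3 = 8, so it is not in L ✗
- (B) aaa has length 3, strictly between 2^1 = 2 and 2^2 = 4, so it is not in L ✗
- (C) aaaa has length 4 = 2^2, so it is in L ✓

Only (C) aaaa is in L, so it is the only candidate that could play the role of s.
(In a complete proof one picks s in terms of the pumping length p so that |s| ≥ p is guaranteed; a fixed string like aaaa illustrates the shape of such an s.)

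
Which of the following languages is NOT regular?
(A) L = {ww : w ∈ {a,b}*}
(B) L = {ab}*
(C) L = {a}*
(A) {ww : w ∈ {a,b}*}

(A) L = {ww : w ∈ {a,b}*} is NOT regular.

The pumping lemma can be used to prove this:
After pumping, the two halves no longer match

The other languages are regular because they can be recognized by finite automata.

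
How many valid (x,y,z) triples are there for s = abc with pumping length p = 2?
3

For s = 'abc' with pumping length p = 2:

Constraints: |xy| ≤ 2, |y| > 0

Valid decompositions (|xy| ≤ p, |y| ≥ 1):
  • x='', y='a', z='bc'
  • x='a', y='b', z='c'
  • x='', y='ab', z='c'

Total count: 3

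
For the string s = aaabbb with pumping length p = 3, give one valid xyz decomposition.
x = 'aa', y = 'a', z = 'bbb'

For s = aaabbb and p = 3, one valid decomposition is:
- x = 'aa' (length 2)
- y = 'a' (length 1)
- z = 'bbb' (length 3)

Verification:
- xyz = 'aa' + 'a' + 'bbb' = aaabbb ✓
- |xy| = 3 ≤ 3 ✓
- |y| = 1 > 0 ✓

All pumping lemma constraints are satisfied.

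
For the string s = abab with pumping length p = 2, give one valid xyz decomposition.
x = '', y = 'ab', z = 'ab'

For s = abab and p = 2, one valid decomposition is:
- x = '' (length 0)
- y = 'ab' (length 2)
- z = 'ab' (length 2)

Verification:
- xyz = '' + 'ab' + 'ab' = abab ✓
- |xy| = 2 ≤ 2 ✓
- |y| = 2 > 0 ✓

All pumping lemma constraints are satisfied.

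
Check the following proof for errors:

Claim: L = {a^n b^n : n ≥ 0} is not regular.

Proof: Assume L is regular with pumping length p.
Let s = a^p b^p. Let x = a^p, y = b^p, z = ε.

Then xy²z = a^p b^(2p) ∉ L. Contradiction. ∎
The proof is INCORRECT.

Error: The decomposition violates |xy| ≤ p.
With x = a^p and y = b^p, we have |xy| = 2p > p.
The pumping lemma requires |xy| ≤ p, so y must be within the first p characters.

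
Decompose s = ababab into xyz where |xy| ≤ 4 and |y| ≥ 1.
x = '', y = 'abab', z = 'ab'

For s = ababab and p = 4, one valid decomposition is:
- x = '' (length 0)
- y = 'abab' (length 4)
- z = 'ab' (length 2)

Verification:
- xyz = '' + 'abab' + 'ab' = ababab ✓
- |xy| = 4 ≤ 4 ✓
- |y| = 4 > 0 ✓

All pumping lemma constraints are satisfied.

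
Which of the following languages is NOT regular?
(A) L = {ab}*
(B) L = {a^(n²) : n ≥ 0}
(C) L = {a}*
(B) {a^(n²) : n ≥ 0}

(B) L = {a^(n²) : n ≥ 0} is NOT regular.

The pumping lemma can be used to prove this:
After pumping, length is no longer a perfect square

The other languages are regular because they can be recognized by finite automata.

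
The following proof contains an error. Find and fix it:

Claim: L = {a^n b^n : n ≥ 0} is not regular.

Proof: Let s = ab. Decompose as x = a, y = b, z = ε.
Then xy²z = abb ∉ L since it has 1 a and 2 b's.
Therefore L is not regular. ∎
Error: The string s = ab might be shorter than the pumping length p.

Correction: Choose s = a^p b^p to ensure |s| ≥ p. Also, the decomposition is wrong: with |xy| ≤ p, y cannot include b's when s starts with p a's.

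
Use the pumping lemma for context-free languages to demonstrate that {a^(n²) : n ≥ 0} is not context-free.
Assume for contradiction that L is context-free, and let p ≥ 1 be the pumping length given by the pumping lemma for CFLs.
Choose s = a^(p²). Then s ∈ L and |s| = p² ≥ p.
By the CFL pumping lemma, s = uvxyz for some u, v, x, y, z with |vxy| ≤ p, |vy| ≥ 1, and uv^i xy^i z ∈ L for every i ≥ 0.
All symbols are a's, so only lengths matter: let k = |vy|, with 1 ≤ k ≤ |vxy| ≤ p.

Take i = 2: |uv²xy²z| = p² + k, and p² < p² + k ≤ p² + p < (p + 1)².
So the length lies strictly between consecutive squares and is not a perfect square; uv²xy²z ∉ L.

This contradicts the CFL pumping lemma, which requires uv^i xy^i z ∈ L for all i ≥ 0.
Hence L = {a^(n²) : n ≥ 0} is not context-free. ∎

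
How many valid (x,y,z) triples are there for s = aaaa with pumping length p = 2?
3

For s = 'aaaa' with pumping length p = 2:

Constraints: |xy| ≤ 2, |y| > 0

Valid decompositions (|xy| ≤ p, |y| ≥ 1):
  • x='', y='a', z='aaa'
  • x='a', y='a', z='aa'
  • x='', y='aa', z='aa'

Total count: 3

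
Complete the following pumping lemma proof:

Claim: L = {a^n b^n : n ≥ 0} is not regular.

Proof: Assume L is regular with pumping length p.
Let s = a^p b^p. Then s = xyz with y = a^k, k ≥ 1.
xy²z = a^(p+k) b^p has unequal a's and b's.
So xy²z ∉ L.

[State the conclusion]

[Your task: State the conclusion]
This contradicts the pumping lemma for regular languages,
which guarantees xy^i z ∈ L for all i ≥ 0.

Since our assumption that L is regular leads to a contradiction,
we conclude that L = {a^n b^n : n ≥ 0} is NOT regular. ∎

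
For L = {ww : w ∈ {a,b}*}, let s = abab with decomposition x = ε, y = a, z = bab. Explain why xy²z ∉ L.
xy²z = aabab ∉ L

Pumping with i = 2 replaces y = a by y² = aa:
- Original: s = xyz = abab; abab splits into halves ab · ab, which are equal, so it is in L (w = ab)
- Pumped: xy²z = ε · aa · bab = aabab
- aabab has odd length 5, so it cannot be written as ww and is not in L

The pumping lemma would require xy²z ∈ L, so this decomposition yields a contradiction.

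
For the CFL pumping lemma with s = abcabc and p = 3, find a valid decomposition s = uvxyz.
u='ab', v='c', x='a', y='b', z='c'

For s = abcabc with pumping length p = 3:

One valid decomposition:
- u = 'ab'
- v = 'c'
- x = 'a'
- y = 'b'
- z = 'c'

Verification:
- uvxyz = 'ab' + 'c' + 'a' + 'b' + 'c' = abcabc ✓
- |vxy| = |'cab'| = 3 ≤ 3 ✓
- |vy| = |'cb'| = 2 > 0 ✓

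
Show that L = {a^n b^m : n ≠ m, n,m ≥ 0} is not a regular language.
Assume for contradiction that L is regular, and let p ≥ 1 be the pumping length given by the pumping lemma.
Choose s = a^p b^(p + p!). Then s ∈ L because p ≠ p + p! (as p! ≥ 1), and |s| ≥ p.
By the pumping lemma, s = xyz for some x, y, z with |xy| ≤ p, |y| ≥ 1, and xy^i z ∈ L for every i ≥ 0.
Since |xy| ≤ p and the first p symbols of s are all a's, y = a^k for some k with 1 ≤ k ≤ p.
For every i ≥ 0, xy^i z = a^(p + (i − 1)k) b^(p + p!).

Because 1 ≤ k ≤ p, k divides p!. Let t = p!/k (a positive integer) and take i = t + 1.
Then the number of a's is p + tk = p + p!, which equals the number of b's.
So xy^(t+1) z = a^(p + p!) b^(p + p!) has equally many a's and b's and is NOT in L.

This contradicts the pumping lemma, which requires xy^i z ∈ L for all i ≥ 0.
Hence L = {a^n b^m : n ≠ m, n,m ≥ 0} is not regular. ∎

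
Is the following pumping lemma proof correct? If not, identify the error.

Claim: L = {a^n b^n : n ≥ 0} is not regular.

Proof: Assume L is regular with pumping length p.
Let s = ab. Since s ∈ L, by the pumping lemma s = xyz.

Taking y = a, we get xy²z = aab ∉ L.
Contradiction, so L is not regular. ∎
The proof is INCORRECT.

Error: The string s = ab may be shorter than p.
The pumping lemma only applies to strings with |s| ≥ p, and p is not under our control.
We must choose s in terms of p, e.g. s = a^p b^p, to ensure |s| ≥ p.
(The proof also fixes one particular y; a valid argument must handle every decomposition with |xy| ≤ p and |y| ≥ 1 — for s = a^p b^p this forces y = a^k, and then xy²z = a^(p+k) b^p ∉ L.)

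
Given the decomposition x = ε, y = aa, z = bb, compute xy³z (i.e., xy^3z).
aaaaaabb

Given x = '', y = 'aa', z = 'bb' and i = 3:

xy^3z = x + y·y·...·y (3 times) + z
       = '' + 'aa'^3 + 'bb'
       = '' + 'aaaaaa' + 'bb'
       = 'aaaaaabb'

The pumped string is 'aaaaaabb' with length 8.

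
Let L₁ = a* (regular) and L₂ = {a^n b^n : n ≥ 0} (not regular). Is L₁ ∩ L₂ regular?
Yes — L₁ ∩ L₂ is regular.

A string of a* contains no b's, and the only string of {a^n b^n} with no b's is ε (n = 0). So L₁ ∩ L₂ = {ε}, a finite language, which is regular.

Note that the bare facts "L₁ regular, L₂ non-regular" do not settle the question by themselves: the closure of regular languages under ∪, ∩, complement and difference applies only when BOTH operands are regular. With a non-regular operand the result can come out regular or non-regular depending on the specific languages, so one has to work out L₁ ∩ L₂ for this particular pair, as above.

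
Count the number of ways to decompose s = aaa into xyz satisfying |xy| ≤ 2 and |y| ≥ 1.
3

For s = 'aaa' with pumping length p = 2:

Constraints: |xy| ≤ 2, |y| > 0

Valid decompositions (|xy| ≤ p, |y| ≥ 1):
  • x='', y='a', z='aa'
  • x='a', y='a', z='a'
  • x='', y='aa', z='a'

Total count: 3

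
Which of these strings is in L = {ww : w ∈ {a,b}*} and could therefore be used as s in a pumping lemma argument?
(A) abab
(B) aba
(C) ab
(A) abab

The pumping lemma is applied to a string s that lies in L, so first check membership of each option:
- (A) abab splits into halves ab · ab, which are equal, so it is in L (w = ab) ✓
- (B) aba has odd length 3, so it cannot be written as ww and is not in L ✗
- (C) ab has length 2; its halves are a and b, which differ, so it is not in L ✗

Only (A) abab is in L, so it is the only candidate that could play the role of s.
(In a complete proof one picks s in terms of the pumping length p so that |s| ≥ p is guaranteed; a fixed string like abab illustrates the shape of such an s.)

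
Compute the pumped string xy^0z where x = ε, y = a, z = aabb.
aabb

Given x = '', y = 'a', z = 'aabb' and i = 0:

xy^0z = x + y·y·...·y (0 times) + z
       = '' + 'a'^0 + 'aabb'
       = '' + '' + 'aabb'
       = 'aabb'

The pumped string is 'aabb' with length 4.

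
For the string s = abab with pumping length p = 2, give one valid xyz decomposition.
x = 'a', y = 'b', z = 'ab'

For s = abab and p = 2, one valid decomposition is:
- x = 'a' (length 1)
- y = 'b' (length 1)
- z = 'ab' (length 2)

Verification:
- xyz = 'a' + 'b' + 'ab' = abab ✓
- |xy| = 2 ≤ 2 ✓
- |y| = 1 > 0 ✓

All pumping lemma constraints are satisfied.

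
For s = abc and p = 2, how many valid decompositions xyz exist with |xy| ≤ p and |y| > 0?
3

For s = 'abc' with pumping length p = 2:

Constraints: |xy| ≤ 2, |y| > 0

Valid decompositions (|xy| ≤ p, |y| ≥ 1):
  • x='', y='a', z='bc'
  • x='a', y='b', z='c'
  • x='', y='ab', z='c'

Total count: 3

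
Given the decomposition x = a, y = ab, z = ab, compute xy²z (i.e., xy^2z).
aababab

Given x = 'a', y = 'ab', z = 'ab' and i = 2:

xy^2z = x + y·y·...·y (2 times) + z
       = 'a' + 'ab'^2 + 'ab'
       = 'a' + 'abab' + 'ab'
       = 'aababab'

The pumped string is 'aababab' with length 7.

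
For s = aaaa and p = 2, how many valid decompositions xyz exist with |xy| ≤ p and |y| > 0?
3

For s = 'aaaa' with pumping length p = 2:

Constraints: |xy| ≤ 2, |y| > 0

Valid decompositions (|xy| ≤ p, |y| ≥ 1):
  • x='', y='a', z='aaa'
  • x='a', y='a', z='aa'
  • x='', y='aa', z='aa'

Total count: 3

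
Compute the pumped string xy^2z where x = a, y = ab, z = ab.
aababab

Given x = 'a', y = 'ab', z = 'ab' and i = 2:

xy^2z = x + y·y·...·y (2 times) + z
       = 'a' + 'ab'^2 + 'ab'
       = 'a' + 'abab' + 'ab'
       = 'aababab'

The pumped string is 'aababab' with length 7.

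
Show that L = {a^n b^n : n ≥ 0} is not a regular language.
Assume for contradiction that L is regular, and let p ≥ 1 be the pumping length given by the pumping lemma.
Choose s = a^p b^p. Then s ∈ L and |s| = 2p ≥ p.
By the pumping lemma, s = xyz for some x, y, z with |xy| ≤ p, |y| ≥ 1, and xy^i z ∈ L for every i ≥ 0.
Since |xy| ≤ p and the first p symbols of s are all a's, we must have y = a^k for some k with 1 ≤ k ≤ p.

Take i = 3: xy³z = a^(p + 2k) b^p.
This string has p + 2k a's but p b's, and p + 2k > p because k ≥ 1. So xy³z ∉ L.

This contradicts the pumping lemma, which requires xy^i z ∈ L for all i ≥ 0.
Hence L = {a^n b^n : n ≥ 0} is not regular. ∎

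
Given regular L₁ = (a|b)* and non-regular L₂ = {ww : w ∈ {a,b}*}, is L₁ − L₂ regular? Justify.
No — L₁ − L₂ is not regular.

L₁ − L₂ is the complement of {ww} within {a,b}*. If it were regular, its complement {ww} would be regular as well (regular languages are closed under complement) — contradiction. So L₁ − L₂ is not regular.

Note that the bare facts "L₁ regular, L₂ non-regular" do not settle the question by themselves: the closure of regular languages under ∪, ∩, complement and difference applies only when BOTH operands are regular. With a non-regular operand the result can come out regular or non-regular depending on the specific languages, so one has to work out L₁ − L₂ for this particular pair, as above.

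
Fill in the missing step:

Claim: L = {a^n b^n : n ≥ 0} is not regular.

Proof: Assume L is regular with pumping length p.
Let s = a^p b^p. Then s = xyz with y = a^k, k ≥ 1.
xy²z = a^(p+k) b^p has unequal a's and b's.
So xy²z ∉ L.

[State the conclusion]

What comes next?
This contradicts the pumping lemma for regular languages,
which guarantees xy^i z ∈ L for all i ≥ 0.

Since our assumption that L is regular leads to a contradiction,
we conclude that L = {a^n b^n : n ≥ 0} is NOT regular. ∎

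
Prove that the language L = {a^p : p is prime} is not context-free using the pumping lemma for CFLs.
Assume for contradiction that L is context-free, and let p ≥ 1 be the pumping length given by the pumping lemma for CFLs.
Choose a prime q with q ≥ p and let s = a^q. Then s ∈ L and |s| = q ≥ p.
By the CFL pumping lemma, s = uvxyz for some u, v, x, y, z with |vxy| ≤ p, |vy| ≥ 1, and uv^i xy^i z ∈ L for every i ≥ 0.
All symbols are a's, so only lengths matter: let k = |vy|, with 1 ≤ k ≤ p. Then |uv^i xy^i z| = q + (i − 1)k.

Take i = q + 1: the length is q + qk = q(k + 1).
Both factors satisfy q ≥ 2 and k + 1 ≥ 2, so q(k + 1) is composite and uv^(q+1) xy^(q+1) z ∉ L.

This contradicts the CFL pumping lemma, which requires uv^i xy^i z ∈ L for all i ≥ 0.
Hence L = {a^p : p is prime} is not context-free. ∎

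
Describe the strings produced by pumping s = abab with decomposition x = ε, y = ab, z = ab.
{xy^i z : i ≥ 0} = {(ab)^(i+1) : i ≥ 0} = {ab, abab, ababab, ...}

With x = ε, y = ab, z = ab: Pumping 'ab' gives strings of alternating a's and b's.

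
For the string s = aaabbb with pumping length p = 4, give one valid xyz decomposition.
x = 'a', y = 'aa', z = 'bbb'

For s = aaabbb and p = 4, one valid decomposition is:
- x = 'a' (length 1)
- y = 'aa' (length 2)
- z = 'bbb' (length 3)

Verification:
- xyz = 'a' + 'aa' + 'bbb' = aaabbb ✓
- |xy| = 3 ≤ 4 ✓
- |y| = 2 > 0 ✓

All pumping lemma constraints are satisfied.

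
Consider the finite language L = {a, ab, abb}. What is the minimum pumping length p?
p = 4

For a finite language L, the pumping lemma holds vacuously if p > max|s| for s ∈ L.

The longest string in L = {a, ab, abb} has length 3.
If p = 4, then no string s ∈ L has |s| ≥ p, so the condition is vacuously true.

The minimum pumping length is p = 4.

Why no smaller p works: for any p ≤ 3, the longest string s ∈ L has |s| = 3 ≥ p, so it would
have to be pumpable; but pumping up (i = 2, 3, ...) produces ever longer strings, which cannot all lie in the
finite language L. So the pumping property fails for every p ≤ 3.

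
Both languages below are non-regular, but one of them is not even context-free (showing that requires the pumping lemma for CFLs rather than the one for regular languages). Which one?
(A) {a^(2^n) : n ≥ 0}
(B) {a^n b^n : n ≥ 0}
(A) {a^(2^n) : n ≥ 0}

(A) {a^(2^n) : n ≥ 0} requires the CFL pumping lemma.

- {a^n b^n : n ≥ 0} is context-free (but not regular)
  • Can be shown non-regular with the regular pumping lemma
  • After pumping, the number of a's and b's become unequal

- {a^(2^n) : n ≥ 0} is NOT context-free
  • Requires the CFL pumping lemma to prove
  • Gaps between powers of 2 grow exponentially

The CFL pumping lemma is "stronger" in that it can prove non-membership
in the larger class of context-free languages.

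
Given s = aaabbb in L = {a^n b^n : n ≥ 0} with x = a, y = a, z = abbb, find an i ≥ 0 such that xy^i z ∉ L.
i = 0

xy⁰z = a · ε · abbb = aabbb; aabbb has 2 a's and 3 b's; 2 ≠ 3, so it is not in L.
(Other choices also work, e.g. i = 2, 3; only i = 1 is guaranteed to stay in L since xy¹z = s.)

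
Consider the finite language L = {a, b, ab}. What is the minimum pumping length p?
p = 3

For a finite language L, the pumping lemma holds vacuously if p > max|s| for s ∈ L.

The longest string in L = {a, b, ab} has length 2.
If p = 3, then no string s ∈ L has |s| ≥ p, so the condition is vacuously true.

The minimum pumping length is p = 3.

Why no smaller p works: for any p ≤ 2, the longest string s ∈ L has |s| = 2 ≥ p, so it would
have to be pumpable; but pumping up (i = 2, 3, ...) produces ever longer strings, which cannot all lie in the
finite language L. So the pumping property fails for every p ≤ 2.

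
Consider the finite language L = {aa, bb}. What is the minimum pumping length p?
p = 3

For a finite language L, the pumping lemma holds vacuously if p > max|s| for s ∈ L.

The longest string in L = {aa, bb} has length 2.
If p = 3, then no string s ∈ L has |s| ≥ p, so the condition is vacuously true.

The minimum pumping length is p = 3.

Why no smaller p works: for any p ≤ 2, the longest string s ∈ L has |s| = 2 ≥ p, so it would
have to be pumpable; but pumping up (i = 2, 3, ...) produces ever longer strings, which cannot all lie in the
finite language L. So the pumping property fails for every p ≤ 2.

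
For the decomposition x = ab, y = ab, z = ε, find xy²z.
ababab

Given x = 'ab', y = 'ab', z = '' and i = 2:

xy^2z = x + y·y·...·y (2 times) + z
       = 'ab' + 'ab'^2 + ''
       = 'ab' + 'abab' + ''
       = 'ababab'

The pumped string is 'ababab' with length 6.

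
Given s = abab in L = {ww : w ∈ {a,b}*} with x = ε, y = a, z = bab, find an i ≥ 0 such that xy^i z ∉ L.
i = 3

xy³z = ε · aaa · bab = aaabab; aaabab has length 6; its halves are aaa and bab, which differ, so it is not in L.
(Other choices also work, e.g. i = 0, 2; only i = 1 is guaranteed to stay in L since xy¹z = s.)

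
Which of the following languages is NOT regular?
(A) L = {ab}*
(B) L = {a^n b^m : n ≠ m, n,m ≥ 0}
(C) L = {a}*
(B) {a^n b^m : n ≠ m, n,m ≥ 0}

(B) L = {a^n b^m : n ≠ m, n,m ≥ 0} is NOT regular.

The pumping lemma can be used to prove this:
After pumping a's, we can make n = m

The other languages are regular because they can be recognized by finite automata.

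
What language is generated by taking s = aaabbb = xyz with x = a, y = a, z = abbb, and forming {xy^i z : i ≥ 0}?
{xy^i z : i ≥ 0} = {a^(2+i) b^3 : i ≥ 0} = {aabbb, aaabbb, aaaabbb, ...}

With x = a, y = a, z = abbb: Starting with aaabbb and pumping the second 'a', we get strings with 2+i a's followed by 3 b's for i = 0, 1, 2, ...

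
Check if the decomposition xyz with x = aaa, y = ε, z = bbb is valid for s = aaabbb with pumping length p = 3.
Violated: |y| > 0

The decomposition x = aaa, y = ε, z = bbb for s = aaabbb with p = 3
violates the constraint: |y| > 0

|y| = 0, but the pumping lemma requires |y| > 0 (y must be non-empty).

Pumping lemma constraints:
1. xyz = s (decomposition is valid)
2. |xy| ≤ p
3. |y| > 0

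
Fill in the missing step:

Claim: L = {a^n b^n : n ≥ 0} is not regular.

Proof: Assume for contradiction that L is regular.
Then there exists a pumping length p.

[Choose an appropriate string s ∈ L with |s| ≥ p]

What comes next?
s = a^p b^p

This string is in L (has equal a's and b's) and has length 2p ≥ p.
Any decomposition xyz with |xy| ≤ p means y consists only of a's,
so pumping will unbalance the counts.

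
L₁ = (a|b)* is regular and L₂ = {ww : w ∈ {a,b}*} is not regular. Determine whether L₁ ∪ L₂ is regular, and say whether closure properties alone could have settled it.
Yes — L₁ ∪ L₂ is regular.

{ww} ⊆ (a|b)*, so L₁ ∪ L₂ = (a|b)*, which is regular.

Note that the bare facts "L₁ regular, L₂ non-regular" do not settle the question by themselves: the closure of regular languages under ∪, ∩, complement and difference applies only when BOTH operands are regular. With a non-regular operand the result can come out regular or non-regular depending on the specific languages, so one has to work out L₁ ∪ L₂ for this particular pair, as above.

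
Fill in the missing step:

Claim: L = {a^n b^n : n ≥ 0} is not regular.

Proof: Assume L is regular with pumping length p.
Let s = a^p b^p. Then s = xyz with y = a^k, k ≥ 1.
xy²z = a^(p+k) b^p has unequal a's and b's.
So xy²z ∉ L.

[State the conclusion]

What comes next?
This contradicts the pumping lemma for regular languages,
which guarantees xy^i z ∈ L for all i ≥ 0.

Since our assumption that L is regular leads to a contradiction,
we conclude that L = {a^n b^n : n ≥ 0} is NOT regular. ∎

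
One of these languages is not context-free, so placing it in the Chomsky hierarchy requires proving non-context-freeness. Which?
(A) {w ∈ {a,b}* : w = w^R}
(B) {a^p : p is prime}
(B) {a^p : p is prime}

(B) {a^p : p is prime} requires the CFL pumping lemma.

- {w ∈ {a,b}* : w = w^R} is context-free (but not regular)
  • Can be shown non-regular with the regular pumping lemma
  • After pumping, the string is no longer symmetric

- {a^p : p is prime} is NOT context-free
  • Requires the CFL pumping lemma to prove
  • The CFL pumping lemma also fails because prime gaps are unbounded

The CFL pumping lemma is "stronger" in that it can prove non-membership
in the larger class of context-free languages.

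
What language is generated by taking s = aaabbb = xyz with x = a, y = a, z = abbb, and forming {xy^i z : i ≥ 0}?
{xy^i z : i ≥ 0} = {a^(2+i) b^3 : i ≥ 0} = {aabbb, aaabbb, aaaabbb, ...}

With x = a, y = a, z = abbb: Starting with aaabbb and pumping the second 'a', we get strings with 2+i a's followed by 3 b's for i = 0, 1, 2, ...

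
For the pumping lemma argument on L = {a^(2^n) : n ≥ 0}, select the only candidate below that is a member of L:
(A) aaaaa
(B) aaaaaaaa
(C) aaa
(B) aaaaaaaa

The pumping lemma is applied to a string s that lies in L, so first check membership of each option:
- (A) aaaaa has length 5, strictly between 2^2 = 4 and 2^3 = 8, so it is not in L ✗
- (B) aaaaaaaa has length 8 = 2^3, so it is in L ✓
- (C) aaa has length 3, strictly between 2^1 = 2 and 2^2 = 4, so it is not in L ✗

Only (B) aaaaaaaa is in L, so it is the only candidate that could play the role of s.
(In a complete proof one picks s in terms of the pumping length p so that |s| ≥ p is guaranteed; a fixed string like aaaaaaaa illustrates the shape of such an s.)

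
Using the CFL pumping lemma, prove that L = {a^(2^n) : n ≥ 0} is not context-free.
Assume for contradiction that L is context-free, and let p ≥ 1 be the pumping length given by the pumping lemma for CFLs.
Choose s = a^(2^p). Then s ∈ L and |s| = 2^p ≥ p.
By the CFL pumping lemma, s = uvxyz for some u, v, x, y, z with |vxy| ≤ p, |vy| ≥ 1, and uv^i xy^i z ∈ L for every i ≥ 0.
All symbols are a's, so only lengths matter: let k = |vy|, with 1 ≤ k ≤ |vxy| ≤ p < 2^p.

Take i = 2: |uv²xy²z| = 2^p + k, and 2^p < 2^p + k < 2^p + 2^p = 2^(p+1).
So the length lies strictly between consecutive powers of two and is not a power of 2; uv²xy²z ∉ L.

This contradicts the CFL pumping lemma, which requires uv^i xy^i z ∈ L for all i ≥ 0.
Hence L = {a^(2^n) : n ≥ 0} is not context-free. ∎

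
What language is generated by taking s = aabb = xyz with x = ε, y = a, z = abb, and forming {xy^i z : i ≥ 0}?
{xy^i z : i ≥ 0} = {a^(i+1) b^2 : i ≥ 0} = {abb, aabb, aaabb, ...}

With x = ε, y = a, z = abb: Starting with aabb and pumping the first 'a' (z = abb keeps the second 'a'), we get strings with i+1 a's followed by 2 b's for i = 0, 1, 2, ...; note bb is not produced because z always contributes one a.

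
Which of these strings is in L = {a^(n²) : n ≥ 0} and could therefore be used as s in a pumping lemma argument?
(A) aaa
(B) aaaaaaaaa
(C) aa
(B) aaaaaaaaa

The pumping lemma is applied to a string s that lies in L, so first check membership of each option:
- (A) aaa has length 3, strictly between 1² = 1 and 2² = 4, so it is not in L ✗
- (B) aaaaaaaaa has length 9 = 3², a perfect square, so it is in L ✓
- (C) aa has length 2, strictly between 1² = 1 and 2² = 4, so it is not in L ✗

Only (B) aaaaaaaaa is in L, so it is the only candidate that could play the role of s.
(In a complete proof one picks s in terms of the pumping length p so that |s| ≥ p is guaranteed; a fixed string like aaaaaaaaa illustrates the shape of such an s.)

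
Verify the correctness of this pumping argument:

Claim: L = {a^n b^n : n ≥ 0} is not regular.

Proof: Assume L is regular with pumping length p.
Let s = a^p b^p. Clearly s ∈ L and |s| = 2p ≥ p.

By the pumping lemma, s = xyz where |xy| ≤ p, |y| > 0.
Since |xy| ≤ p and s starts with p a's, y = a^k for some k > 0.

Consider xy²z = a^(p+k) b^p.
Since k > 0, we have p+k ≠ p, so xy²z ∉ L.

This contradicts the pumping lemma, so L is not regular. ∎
The proof is correct.

This proof is valid because:
1. The string s = a^p b^p is correctly in L
2. The decomposition analysis is correct: y must consist only of a's
3. The contradiction is valid: pumping increases a's but not b's
4. The conclusion follows logically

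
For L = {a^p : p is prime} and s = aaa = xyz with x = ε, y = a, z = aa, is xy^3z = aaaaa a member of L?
Yes

xy³z = ε · aaa · aa = aaaaa.
aaaaa has length 5, which is prime, so it is in L.
(A single pumped string landing in L is not a contradiction by itself; a non-regularity proof needs some i for which xy^i z ∉ L, for every admissible decomposition.)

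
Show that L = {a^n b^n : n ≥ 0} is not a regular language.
Assume for contradiction that L is regular, and let p ≥ 1 be the pumping length given by the pumping lemma.
Choose s = a^p b^p. Then s ∈ L and |s| = 2p ≥ p.
By the pumping lemma, s = xyz for some x, y, z with |xy| ≤ p, |y| ≥ 1, and xy^i z ∈ L for every i ≥ 0.
Since |xy| ≤ p and the first p symbols of s are all a's, we must have y = a^k for some k with 1 ≤ k ≤ p.

Take i = 2: xy²z = a^(p + k) b^p.
This string has p + k a's but p b's, and p + k > p because k ≥ 1. So xy²z ∉ L.

This contradicts the pumping lemma, which requires xy^i z ∈ L for all i ≥ 0.
Hence L = {a^n b^n : n ≥ 0} is not regular. ∎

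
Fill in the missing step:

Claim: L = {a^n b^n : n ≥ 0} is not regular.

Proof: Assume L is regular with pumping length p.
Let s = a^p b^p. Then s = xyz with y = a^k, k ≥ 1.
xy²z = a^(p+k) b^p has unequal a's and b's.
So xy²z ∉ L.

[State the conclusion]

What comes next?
This contradicts the pumping lemma for regular languages,
which guarantees xy^i z ∈ L for all i ≥ 0.

Since our assumption that L is regular leads to a contradiction,
we conclude that L = {a^n b^n : n ≥ 0} is NOT regular. ∎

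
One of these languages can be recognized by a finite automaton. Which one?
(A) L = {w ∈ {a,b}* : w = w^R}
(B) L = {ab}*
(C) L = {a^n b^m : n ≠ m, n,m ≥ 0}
(B) {ab}*

(B) L = {ab}* is regular.

This can be recognized by a finite automaton (DFA/NFA).
Regular expressions like {ab}* define regular languages.

The other choices are not regular:
- {a^n b^m : n ≠ m, n,m ≥ 0}: After pumping a's, we can make n = m
- {w ∈ {a,b}* : w = w^R}: After pumping, the string is no longer symmetric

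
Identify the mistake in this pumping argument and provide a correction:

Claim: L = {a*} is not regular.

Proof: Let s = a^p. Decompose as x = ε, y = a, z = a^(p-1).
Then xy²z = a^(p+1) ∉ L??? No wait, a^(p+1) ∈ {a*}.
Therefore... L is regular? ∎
Error: The proof attempts to show a*  is not regular, but a* IS regular!

Correction: a* is a regular language (recognized by a simple DFA with one accepting state and self-loop on 'a'). The pumping lemma can only prove non-regularity, not regularity. For regular languages, pumping always works.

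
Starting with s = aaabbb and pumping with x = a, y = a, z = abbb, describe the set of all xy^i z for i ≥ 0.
{xy^i z : i ≥ 0} = {a^(2+i) b^3 : i ≥ 0} = {aabbb, aaabbb, aaaabbb, ...}

With x = a, y = a, z = abbb: Starting with aaabbb and pumping the second 'a', we get strings with 2+i a's followed by 3 b's for i = 0, 1, 2, ...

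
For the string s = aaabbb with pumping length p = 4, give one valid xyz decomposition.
x = 'a', y = 'aa', z = 'bbb'

For s = aaabbb and p = 4, one valid decomposition is:
- x = 'a' (length 1)
- y = 'aa' (length 2)
- z = 'bbb' (length 3)

Verification:
- xyz = 'a' + 'aa' + 'bbb' = aaabbb ✓
- |xy| = 3 ≤ 4 ✓
- |y| = 2 > 0 ✓

All pumping lemma constraints are satisfied.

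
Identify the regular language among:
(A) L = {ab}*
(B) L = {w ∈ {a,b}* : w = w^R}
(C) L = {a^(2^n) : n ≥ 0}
(A) {ab}*

(A) L = {ab}* is regular.

This can be recognized by a finite automaton (DFA/NFA).
Regular expressions like {ab}* define regular languages.

The other choices are not regular:
- {a^(2^n) : n ≥ 0}: After pumping, length is no longer a power of 2
- {w ∈ {a,b}* : w = w^R}: After pumping, the string is no longer symmetric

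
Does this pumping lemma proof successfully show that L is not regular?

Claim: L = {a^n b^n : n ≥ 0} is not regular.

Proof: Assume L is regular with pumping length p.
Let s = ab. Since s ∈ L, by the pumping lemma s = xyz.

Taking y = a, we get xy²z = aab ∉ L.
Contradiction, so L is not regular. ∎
The proof is INCORRECT.

Error: The string s = ab may be shorter than p.
The pumping lemma only applies to strings with |s| ≥ p, and p is not under our control.
We must choose s in terms of p, e.g. s = a^p b^p, to ensure |s| ≥ p.
(The proof also fixes one particular y; a valid argument must handle every decomposition with |xy| ≤ p and |y| ≥ 1 — for s = a^p b^p this forces y = a^k, and then xy²z = a^(p+k) b^p ∉ L.)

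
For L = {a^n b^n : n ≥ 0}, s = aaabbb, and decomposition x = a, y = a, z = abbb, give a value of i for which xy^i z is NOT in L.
i = 2

xy²z = a · aa · abbb = aaaabbb; aaaabbb has 4 a's and 3 b's; 4 ≠ 3, so it is not in L.
(Other choices also work, e.g. i = 0, 3; only i = 1 is guaranteed to stay in L since xy¹z = s.)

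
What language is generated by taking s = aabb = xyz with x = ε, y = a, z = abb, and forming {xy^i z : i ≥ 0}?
{xy^i z : i ≥ 0} = {a^(i+1) b^2 : i ≥ 0} = {abb, aabb, aaabb, ...}

With x = ε, y = a, z = abb: Starting with aabb and pumping the first 'a' (z = abb keeps the second 'a'), we get strings with i+1 a's followed by 2 b's for i = 0, 1, 2, ...; note bb is not produced because z always contributes one a.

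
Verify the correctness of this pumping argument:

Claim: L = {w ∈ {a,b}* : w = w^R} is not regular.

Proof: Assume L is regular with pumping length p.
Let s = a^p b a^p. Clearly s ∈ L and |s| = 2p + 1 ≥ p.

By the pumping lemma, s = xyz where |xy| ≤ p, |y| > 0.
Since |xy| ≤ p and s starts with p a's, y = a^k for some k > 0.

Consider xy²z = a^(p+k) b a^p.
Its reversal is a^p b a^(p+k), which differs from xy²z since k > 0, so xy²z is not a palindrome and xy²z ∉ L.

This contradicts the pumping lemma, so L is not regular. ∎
The proof is correct.

This proof is valid because:
1. s = a^p b a^p is in L and is chosen in terms of p, so |s| ≥ p holds for every p
2. The decomposition analysis is correct: |xy| ≤ p forces y to lie inside the leading a's
3. The contradiction is valid: a^(p+k) b a^p has more a's before the b than after it, so it is not a palindrome
4. The conclusion follows logically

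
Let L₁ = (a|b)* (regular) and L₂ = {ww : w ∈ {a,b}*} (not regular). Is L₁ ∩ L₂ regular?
No — L₁ ∩ L₂ is not regular.

(a|b)* is all strings over {a,b}, so L₁ ∩ L₂ = {ww : w ∈ {a,b}*} = L₂ itself, which is not regular (pump s = a^p b a^p b).

Note that the bare facts "L₁ regular, L₂ non-regular" do not settle the question by themselves: the closure of regular languages under ∪, ∩, complement and difference applies only when BOTH operands are regular. With a non-regular operand the result can come out regular or non-regular depending on the specific languages, so one has to work out L₁ ∩ L₂ for this particular pair, as above.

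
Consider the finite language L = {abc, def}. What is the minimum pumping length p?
p = 4

For a finite language L, the pumping lemma holds vacuously if p > max|s| for s ∈ L.

The longest string in L = {abc, def} has length 3.
If p = 4, then no string s ∈ L has |s| ≥ p, so the condition is vacuously true.

The minimum pumping length is p = 4.

Why no smaller p works: for any p ≤ 3, the longest string s ∈ L has |s| = 3 ≥ p, so it would
have to be pumpable; but pumping up (i = 2, 3, ...) produces ever longer strings, which cannot all lie in the
finite language L. So the pumping property fails for every p ≤ 3.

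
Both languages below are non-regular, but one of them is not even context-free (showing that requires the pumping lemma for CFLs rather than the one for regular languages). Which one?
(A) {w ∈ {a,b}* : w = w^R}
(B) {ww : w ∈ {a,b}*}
(B) {ww : w ∈ {a,b}*}

(B) {ww : w ∈ {a,b}*} requires the CFL pumping lemma.

- {w ∈ {a,b}* : w = w^R} is context-free (but not regular)
  • Can be shown non-regular with the regular pumping lemma
  • After pumping, the string is no longer symmetric

- {ww : w ∈ {a,b}*} is NOT context-free
  • Requires the CFL pumping lemma to prove
  • Cannot verify equality of two arbitrary substrings

The CFL pumping lemma is "stronger" in that it can prove non-membership
in the larger class of context-free languages.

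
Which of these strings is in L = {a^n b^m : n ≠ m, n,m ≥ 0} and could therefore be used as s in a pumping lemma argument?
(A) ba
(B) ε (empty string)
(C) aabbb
(C) aabbb

The pumping lemma is applied to a string s that lies in L, so first check membership of each option:
- (A) ba has an a after a b, so it is not of the form a^n b^m and is not in L ✗
- (B) ε = a^0 b^0 has n = m = 0, so it is not in L ✗
- (C) aabbb = a^2 b^3 with 2 ≠ 3, so it is in L ✓

Only (C) aabbb is in L, so it is the only candidate that could play the role of s.
(In a complete proof one picks s in terms of the pumping length p so that |s| ≥ p is guaranteed; a fixed string like aabbb illustrates the shape of such an s.)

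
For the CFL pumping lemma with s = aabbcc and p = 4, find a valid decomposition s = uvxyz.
u='a', v='a', x='bb', y='c', z='c'

For s = aabbcc with pumping length p = 4:

One valid decomposition:
- u = 'a'
- v = 'a'
- x = 'bb'
- y = 'c'
- z = 'c'

Verification:
- uvxyz = 'a' + 'a' + 'bb' + 'c' + 'c' = aabbcc ✓
- |vxy| = |'abbc'| = 4 ≤ 4 ✓
- |vy| = |'ac'| = 2 > 0 ✓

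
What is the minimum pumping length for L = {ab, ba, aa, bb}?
p = 3

For a finite language L, the pumping lemma holds vacuously if p > max|s| for s ∈ L.

The longest string in L = {ab, ba, aa, bb} has length 2.
If p = 3, then no string s ∈ L has |s| ≥ p, so the condition is vacuously true.

The minimum pumping length is p = 3.

Why no smaller p works: for any p ≤ 2, the longest string s ∈ L has |s| = 2 ≥ p, so it would
have to be pumpable; but pumping up (i = 2, 3, ...) produces ever longer strings, which cannot all lie in the
finite language L. So the pumping property fails for every p ≤ 2.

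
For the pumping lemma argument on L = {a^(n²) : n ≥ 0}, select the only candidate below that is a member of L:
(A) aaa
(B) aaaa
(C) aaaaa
(B) aaaa

The pumping lemma is applied to a string s that lies in L, so first check membership of each option:
- (A) aaa has length 3, strictly between 1² = 1 and 2² = 4, so it is not in L ✗
- (B) aaaa has length 4 = 2², a perfect square, so it is in L ✓
- (C) aaaaa has length 5, strictly between 2² = 4 and 3² = 9, so it is not in L ✗

Only (B) aaaa is in L, so it is the only candidate that could play the role of s.
(In a complete proof one picks s in terms of the pumping length p so that |s| ≥ p is guaranteed; a fixed string like aaaa illustrates the shape of such an s.)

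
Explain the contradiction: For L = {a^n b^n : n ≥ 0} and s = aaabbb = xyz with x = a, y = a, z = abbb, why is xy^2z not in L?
xy²z = aaaabbb ∉ L

Pumping with i = 2 replaces y = a by y² = aa:
- Original: s = xyz = aaabbb; aaabbb = a^3 b^3 has equal counts (3 = 3), so it is in L
- Pumped: xy²z = a · aa · abbb = aaaabbb
- aaaabbb has 4 a's and 3 b's; 4 ≠ 3, so it is not in L

The pumping lemma would require xy²z ∈ L, so this decomposition yields a contradiction.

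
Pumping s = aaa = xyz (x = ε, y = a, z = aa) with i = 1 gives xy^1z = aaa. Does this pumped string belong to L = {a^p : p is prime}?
Yes

xy¹z = ε · a · aa = aaa.
aaa has length 3, which is prime, so it is in L.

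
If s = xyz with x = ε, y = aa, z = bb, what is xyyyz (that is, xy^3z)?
aaaaaabb

Given x = '', y = 'aa', z = 'bb' and i = 3:

xy^3z = x + y·y·...·y (3 times) + z
       = '' + 'aa'^3 + 'bb'
       = '' + 'aaaaaa' + 'bb'
       = 'aaaaaabb'

The pumped string is 'aaaaaabb' with length 8.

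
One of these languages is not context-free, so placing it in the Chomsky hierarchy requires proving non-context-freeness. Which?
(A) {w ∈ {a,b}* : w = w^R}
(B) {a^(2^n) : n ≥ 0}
(B) {a^(2^n) : n ≥ 0}

(B) {a^(2^n) : n ≥ 0} requires the CFL pumping lemma.

- {w ∈ {a,b}* : w = w^R} is context-free (but not regular)
  • Can be shown non-regular with the regular pumping lemma
  • After pumping, the string is no longer symmetric

- {a^(2^n) : n ≥ 0} is NOT context-free
  • Requires the CFL pumping lemma to prove
  • Gaps between powers of 2 grow exponentially

The CFL pumping lemma is "stronger" in that it can prove non-membership
in the larger class of context-free languages.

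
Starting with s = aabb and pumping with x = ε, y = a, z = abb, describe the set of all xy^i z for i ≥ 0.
{xy^i z : i ≥ 0} = {a^(i+1) b^2 : i ≥ 0} = {abb, aabb, aaabb, ...}

With x = ε, y = a, z = abb: Starting with aabb and pumping the first 'a' (z = abb keeps the second 'a'), we get strings with i+1 a's followed by 2 b's for i = 0, 1, 2, ...; note bb is not produced because z always contributes one a.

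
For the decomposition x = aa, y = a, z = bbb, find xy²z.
aaaabbb

Given x = 'aa', y = 'a', z = 'bbb' and i = 2:

xy^2z = x + y·y·...·y (2 times) + z
       = 'aa' + 'a'^2 + 'bbb'
       = 'aa' + 'aa' + 'bbb'
       = 'aaaabbb'

The pumped string is 'aaaabbb' with length 7.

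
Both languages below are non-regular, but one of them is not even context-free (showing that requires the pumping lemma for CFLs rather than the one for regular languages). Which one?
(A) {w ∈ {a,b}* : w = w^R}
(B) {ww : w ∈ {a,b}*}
(B) {ww : w ∈ {a,b}*}

(B) {ww : w ∈ {a,b}*} requires the CFL pumping lemma.

- {w ∈ {a,b}* : w = w^R} is context-free (but not regular)
  • Can be shown non-regular with the regular pumping lemma
  • After pumping, the string is no longer symmetric

- {ww : w ∈ {a,b}*} is NOT context-free
  • Requires the CFL pumping lemma to prove
  • Cannot verify equality of two arbitrary substrings

The CFL pumping lemma is "stronger" in that it can prove non-membership
in the larger class of context-free languages.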